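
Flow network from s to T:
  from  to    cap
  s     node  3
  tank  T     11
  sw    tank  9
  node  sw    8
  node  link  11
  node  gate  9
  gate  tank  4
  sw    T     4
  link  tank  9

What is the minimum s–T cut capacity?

Max flow = 3 (via 1 augmenting path).
In the residual at optimum, the set reachable from s is {s}.
Cut edges: s->node (cap 3). Sum = 3.

3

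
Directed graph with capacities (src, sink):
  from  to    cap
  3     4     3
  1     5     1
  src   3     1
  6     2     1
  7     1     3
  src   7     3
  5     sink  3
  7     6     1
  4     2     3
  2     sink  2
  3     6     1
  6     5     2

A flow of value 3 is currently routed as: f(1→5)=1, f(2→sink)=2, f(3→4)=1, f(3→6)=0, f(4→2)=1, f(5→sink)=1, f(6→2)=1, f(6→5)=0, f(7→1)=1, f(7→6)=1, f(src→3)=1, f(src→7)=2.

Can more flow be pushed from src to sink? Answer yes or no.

Residual reachable from src: {1, 7, src}; sink is not reachable.
Saturated cut: src→3, 7→6, 1→5 with total capacity 3 = current flow value. Flow is maximum.

No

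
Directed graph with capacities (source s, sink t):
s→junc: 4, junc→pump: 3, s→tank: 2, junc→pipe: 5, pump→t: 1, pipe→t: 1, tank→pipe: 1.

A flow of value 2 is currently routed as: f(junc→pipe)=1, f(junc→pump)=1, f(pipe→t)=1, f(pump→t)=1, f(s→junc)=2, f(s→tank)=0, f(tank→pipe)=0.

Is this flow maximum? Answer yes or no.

Yes

Residual reachable from s: {junc, pipe, pump, s, tank}; t is not reachable.
Saturated cut: pump→t, pipe→t with total capacity 2 = current flow value. Flow is maximum.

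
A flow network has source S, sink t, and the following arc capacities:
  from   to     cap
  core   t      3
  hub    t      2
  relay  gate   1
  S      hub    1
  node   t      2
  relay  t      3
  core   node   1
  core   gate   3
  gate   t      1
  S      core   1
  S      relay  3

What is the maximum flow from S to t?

Augment S→hub→t: bottleneck 1. Total 1.
Augment S→relay→t: bottleneck 3. Total 4.
Augment S→core→t: bottleneck 1. Total 5.
No augmenting path remains in the residual graph.

5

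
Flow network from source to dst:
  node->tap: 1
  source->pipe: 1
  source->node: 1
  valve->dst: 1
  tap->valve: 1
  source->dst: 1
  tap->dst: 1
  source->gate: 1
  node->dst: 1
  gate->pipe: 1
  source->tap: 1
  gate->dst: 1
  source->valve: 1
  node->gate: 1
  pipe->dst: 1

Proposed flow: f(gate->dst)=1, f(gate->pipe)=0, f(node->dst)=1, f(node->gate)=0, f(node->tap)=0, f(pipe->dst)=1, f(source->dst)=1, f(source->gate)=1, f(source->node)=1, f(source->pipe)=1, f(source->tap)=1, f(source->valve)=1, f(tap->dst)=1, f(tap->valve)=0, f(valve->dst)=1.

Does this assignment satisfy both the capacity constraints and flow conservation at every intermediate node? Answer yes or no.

Yes

Every edge has 0 ≤ f(e) ≤ cap(e).
At each intermediate node, inflow equals outflow.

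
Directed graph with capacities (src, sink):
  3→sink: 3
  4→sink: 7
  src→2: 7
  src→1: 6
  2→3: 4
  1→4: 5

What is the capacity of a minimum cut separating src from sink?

8

Max flow = 8 (via 2 augmenting paths).
In the residual at optimum, the set reachable from src is {1, 2, 3, src}.
Cut edges: 1→4 (cap 5), 3→sink (cap 3). Sum = 8.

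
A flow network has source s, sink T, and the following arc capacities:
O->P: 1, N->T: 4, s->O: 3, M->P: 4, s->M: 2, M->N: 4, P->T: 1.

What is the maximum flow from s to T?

3

Augment s->O->P->T: bottleneck 1. Total 1.
Augment s->M->N->T: bottleneck 2. Total 3.
No augmenting path remains in the residual graph.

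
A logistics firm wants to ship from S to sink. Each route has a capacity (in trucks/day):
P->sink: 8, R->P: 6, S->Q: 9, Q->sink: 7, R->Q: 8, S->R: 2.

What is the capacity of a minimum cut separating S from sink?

Max flow = 9 (via 2 augmenting paths).
In the residual at optimum, the set reachable from S is {Q, S}.
Cut edges: S->R (cap 2), Q->sink (cap 7). Sum = 9.

9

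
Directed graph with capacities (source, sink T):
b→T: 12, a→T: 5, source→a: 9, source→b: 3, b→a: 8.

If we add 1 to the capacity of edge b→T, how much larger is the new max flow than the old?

Original max flow = 8.
Edge b→T does not cross the min cut (source side {a, source}), so extra capacity there cannot help.
New max flow = 8. Increase = 0.

0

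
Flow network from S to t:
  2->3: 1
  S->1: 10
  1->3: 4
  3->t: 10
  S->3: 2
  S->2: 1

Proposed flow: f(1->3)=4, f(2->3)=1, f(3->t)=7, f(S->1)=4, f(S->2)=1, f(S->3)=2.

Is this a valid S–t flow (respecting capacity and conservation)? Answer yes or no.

Yes

Every edge has 0 ≤ f(e) ≤ cap(e).
At each intermediate node, inflow equals outflow.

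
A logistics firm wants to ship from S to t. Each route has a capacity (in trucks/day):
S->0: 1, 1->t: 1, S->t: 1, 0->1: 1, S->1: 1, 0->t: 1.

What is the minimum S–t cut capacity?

3

Max flow = 3 (via 3 augmenting paths).
In the residual at optimum, the set reachable from S is {S}.
Cut edges: S->0 (cap 1), S->1 (cap 1), S->t (cap 1). Sum = 3.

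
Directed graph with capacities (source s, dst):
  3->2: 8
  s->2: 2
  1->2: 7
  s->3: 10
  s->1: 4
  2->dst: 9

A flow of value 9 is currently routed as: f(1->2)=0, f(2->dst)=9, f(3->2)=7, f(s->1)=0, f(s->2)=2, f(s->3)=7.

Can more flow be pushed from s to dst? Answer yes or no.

Residual reachable from s: {1, 2, 3, s}; dst is not reachable.
Saturated cut: 2->dst with total capacity 9 = current flow value. Flow is maximum.

No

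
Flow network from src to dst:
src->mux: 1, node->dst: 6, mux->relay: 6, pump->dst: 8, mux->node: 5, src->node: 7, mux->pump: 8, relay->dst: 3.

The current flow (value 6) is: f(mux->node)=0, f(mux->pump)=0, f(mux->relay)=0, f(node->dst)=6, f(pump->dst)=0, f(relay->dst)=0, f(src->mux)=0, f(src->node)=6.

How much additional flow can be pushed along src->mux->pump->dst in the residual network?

1

Residual capacities along the path: src->mux: 1, mux->pump: 8, pump->dst: 8.
Minimum is 1.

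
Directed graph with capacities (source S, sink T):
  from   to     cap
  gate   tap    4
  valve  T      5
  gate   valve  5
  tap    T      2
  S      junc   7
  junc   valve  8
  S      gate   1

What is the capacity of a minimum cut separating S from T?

6

Max flow = 6 (via 2 augmenting paths).
In the residual at optimum, the set reachable from S is {S, junc, valve}.
Cut edges: S→gate (cap 1), valve→T (cap 5). Sum = 6.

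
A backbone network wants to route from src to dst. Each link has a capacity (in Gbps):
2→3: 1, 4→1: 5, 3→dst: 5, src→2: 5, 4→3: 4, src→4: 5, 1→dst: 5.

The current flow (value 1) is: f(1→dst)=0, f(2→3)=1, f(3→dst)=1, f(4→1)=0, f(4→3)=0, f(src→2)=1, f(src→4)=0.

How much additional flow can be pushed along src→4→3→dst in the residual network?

4

Residual capacities along the path: src→4: 5, 4→3: 4, 3→dst: 4.
Minimum is 4.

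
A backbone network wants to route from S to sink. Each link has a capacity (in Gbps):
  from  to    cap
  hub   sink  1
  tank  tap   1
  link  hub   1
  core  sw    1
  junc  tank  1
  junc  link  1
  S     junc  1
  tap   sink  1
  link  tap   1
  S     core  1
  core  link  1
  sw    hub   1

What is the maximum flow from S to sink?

2

Augment S→core→sw→hub→sink: bottleneck 1. Total 1.
Augment S→junc→link→tap→sink: bottleneck 1. Total 2.
No augmenting path remains in the residual graph.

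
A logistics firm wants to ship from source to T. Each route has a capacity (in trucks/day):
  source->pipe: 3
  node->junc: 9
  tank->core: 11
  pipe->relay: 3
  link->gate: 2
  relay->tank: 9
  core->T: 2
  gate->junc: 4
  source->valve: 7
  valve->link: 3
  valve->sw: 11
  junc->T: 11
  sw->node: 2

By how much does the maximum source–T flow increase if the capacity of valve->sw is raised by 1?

Original max flow = 6.
Edge valve->sw does not cross the min cut (source side {core, link, pipe, relay, source, sw, tank, valve}), so extra capacity there cannot help.
New max flow = 6. Increase = 0.

0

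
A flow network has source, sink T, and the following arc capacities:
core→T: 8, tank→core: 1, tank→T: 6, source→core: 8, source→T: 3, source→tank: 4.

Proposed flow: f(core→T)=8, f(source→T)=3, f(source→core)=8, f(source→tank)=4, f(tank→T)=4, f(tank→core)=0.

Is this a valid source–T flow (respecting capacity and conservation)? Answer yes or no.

Every edge has 0 ≤ f(e) ≤ cap(e).
At each intermediate node, inflow equals outflow.

Yes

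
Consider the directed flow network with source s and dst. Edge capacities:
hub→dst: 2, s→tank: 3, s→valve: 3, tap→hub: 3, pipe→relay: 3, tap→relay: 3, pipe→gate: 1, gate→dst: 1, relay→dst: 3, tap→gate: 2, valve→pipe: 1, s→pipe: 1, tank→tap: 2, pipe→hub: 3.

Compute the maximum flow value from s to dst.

Augment s→pipe→relay→dst: bottleneck 1. Total 1.
Augment s→valve→pipe→relay→dst: bottleneck 1. Total 2.
Augment s→tank→tap→gate→dst: bottleneck 1. Total 3.
Augment s→tank→tap→hub→dst: bottleneck 1. Total 4.
No augmenting path remains in the residual graph.

4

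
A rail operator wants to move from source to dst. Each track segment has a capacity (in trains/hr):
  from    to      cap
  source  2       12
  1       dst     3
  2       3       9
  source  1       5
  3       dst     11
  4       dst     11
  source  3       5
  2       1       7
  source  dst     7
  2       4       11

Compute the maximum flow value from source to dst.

Augment source→dst: bottleneck 7. Total 7.
Augment source→1→dst: bottleneck 3. Total 10.
Augment source→3→dst: bottleneck 5. Total 15.
Augment source→2→4→dst: bottleneck 11. Total 26.
Augment source→2→3→dst: bottleneck 1. Total 27.
No augmenting path remains in the residual graph.

27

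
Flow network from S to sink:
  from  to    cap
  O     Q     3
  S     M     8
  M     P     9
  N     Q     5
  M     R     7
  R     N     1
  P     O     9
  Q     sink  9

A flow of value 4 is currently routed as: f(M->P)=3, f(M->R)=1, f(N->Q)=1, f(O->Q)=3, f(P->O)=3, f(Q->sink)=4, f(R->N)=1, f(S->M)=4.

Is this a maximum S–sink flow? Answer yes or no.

Residual reachable from S: {M, O, P, R, S}; sink is not reachable.
Saturated cut: R->N, O->Q with total capacity 4 = current flow value. Flow is maximum.

Yes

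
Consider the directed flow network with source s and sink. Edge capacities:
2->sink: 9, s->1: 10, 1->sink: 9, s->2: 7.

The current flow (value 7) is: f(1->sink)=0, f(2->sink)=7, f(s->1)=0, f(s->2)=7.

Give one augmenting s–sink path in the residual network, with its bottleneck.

s->1->sink, bottleneck 9

Residual along s->1->sink: s->1: 10, 1->sink: 9.
Bottleneck = min = 9.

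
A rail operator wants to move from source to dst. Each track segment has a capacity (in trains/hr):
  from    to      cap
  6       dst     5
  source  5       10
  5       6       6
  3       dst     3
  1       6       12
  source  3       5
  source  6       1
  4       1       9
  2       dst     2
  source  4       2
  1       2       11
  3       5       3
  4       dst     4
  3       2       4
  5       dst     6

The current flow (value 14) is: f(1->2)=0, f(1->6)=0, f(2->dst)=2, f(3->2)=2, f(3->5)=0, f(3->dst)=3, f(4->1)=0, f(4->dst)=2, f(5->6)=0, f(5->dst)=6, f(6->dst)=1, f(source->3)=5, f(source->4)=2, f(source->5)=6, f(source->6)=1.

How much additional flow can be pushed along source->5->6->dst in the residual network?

Residual capacities along the path: source->5: 4, 5->6: 6, 6->dst: 4.
Minimum is 4.

4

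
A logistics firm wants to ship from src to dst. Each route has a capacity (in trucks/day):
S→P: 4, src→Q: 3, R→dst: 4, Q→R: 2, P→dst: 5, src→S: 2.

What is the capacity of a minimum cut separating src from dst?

Max flow = 4 (via 2 augmenting paths).
In the residual at optimum, the set reachable from src is {Q, src}.
Cut edges: Q→R (cap 2), src→S (cap 2). Sum = 4.

4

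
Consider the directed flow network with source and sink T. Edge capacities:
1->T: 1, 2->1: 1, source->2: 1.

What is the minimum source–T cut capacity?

Max flow = 1 (via 1 augmenting path).
In the residual at optimum, the set reachable from source is {source}.
Cut edges: source->2 (cap 1). Sum = 1.

1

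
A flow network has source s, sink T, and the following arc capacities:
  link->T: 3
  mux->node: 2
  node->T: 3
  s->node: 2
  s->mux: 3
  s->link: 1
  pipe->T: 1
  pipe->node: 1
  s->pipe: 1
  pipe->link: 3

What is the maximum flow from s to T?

5

Augment s->pipe->T: bottleneck 1. Total 1.
Augment s->link->T: bottleneck 1. Total 2.
Augment s->node->T: bottleneck 2. Total 4.
Augment s->mux->node->T: bottleneck 1. Total 5.
No augmenting path remains in the residual graph.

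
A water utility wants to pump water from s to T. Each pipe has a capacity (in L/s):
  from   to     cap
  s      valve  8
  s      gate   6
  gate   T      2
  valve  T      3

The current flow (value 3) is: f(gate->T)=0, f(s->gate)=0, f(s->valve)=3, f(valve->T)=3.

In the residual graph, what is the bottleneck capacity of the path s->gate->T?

Residual capacities along the path: s->gate: 6, gate->T: 2.
Minimum is 2.

2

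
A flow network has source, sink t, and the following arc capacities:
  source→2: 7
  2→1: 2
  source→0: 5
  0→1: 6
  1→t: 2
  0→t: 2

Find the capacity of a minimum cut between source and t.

Max flow = 4 (via 2 augmenting paths).
In the residual at optimum, the set reachable from source is {0, 1, 2, source}.
Cut edges: 0→t (cap 2), 1→t (cap 2). Sum = 4.

4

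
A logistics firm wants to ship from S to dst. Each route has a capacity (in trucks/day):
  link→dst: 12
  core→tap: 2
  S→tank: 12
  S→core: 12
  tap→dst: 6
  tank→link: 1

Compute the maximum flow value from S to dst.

3

Augment S→tank→link→dst: bottleneck 1. Total 1.
Augment S→core→tap→dst: bottleneck 2. Total 3.
No augmenting path remains in the residual graph.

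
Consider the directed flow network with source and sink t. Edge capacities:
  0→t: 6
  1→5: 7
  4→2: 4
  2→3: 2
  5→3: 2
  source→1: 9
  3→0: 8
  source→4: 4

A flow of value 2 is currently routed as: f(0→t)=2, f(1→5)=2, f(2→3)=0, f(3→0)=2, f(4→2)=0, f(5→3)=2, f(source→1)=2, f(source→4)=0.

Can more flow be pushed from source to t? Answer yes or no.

Residual path source→4→2→3→0→t has bottleneck 2 > 0.
Pushing 2 along it raises the flow to 4, so the given flow is not maximum.

Yes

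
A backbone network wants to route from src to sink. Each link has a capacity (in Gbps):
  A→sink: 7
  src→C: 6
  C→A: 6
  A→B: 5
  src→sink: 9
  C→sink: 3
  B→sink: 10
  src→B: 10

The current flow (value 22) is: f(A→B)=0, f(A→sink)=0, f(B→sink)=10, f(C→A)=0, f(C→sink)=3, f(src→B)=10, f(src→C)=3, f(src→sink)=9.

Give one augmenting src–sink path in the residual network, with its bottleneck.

Residual along src→C→A→sink: src→C: 3, C→A: 6, A→sink: 7.
Bottleneck = min = 3.

src→C→A→sink, bottleneck 3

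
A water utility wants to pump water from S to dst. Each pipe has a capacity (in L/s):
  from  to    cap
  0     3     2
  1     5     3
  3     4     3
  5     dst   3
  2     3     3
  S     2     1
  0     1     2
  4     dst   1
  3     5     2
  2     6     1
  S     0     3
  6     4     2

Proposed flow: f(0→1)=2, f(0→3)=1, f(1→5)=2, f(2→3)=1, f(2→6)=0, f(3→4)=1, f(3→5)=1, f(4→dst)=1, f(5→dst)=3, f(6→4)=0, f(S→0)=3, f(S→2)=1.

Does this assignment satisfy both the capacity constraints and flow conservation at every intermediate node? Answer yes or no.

Yes

Every edge has 0 ≤ f(e) ≤ cap(e).
At each intermediate node, inflow equals outflow.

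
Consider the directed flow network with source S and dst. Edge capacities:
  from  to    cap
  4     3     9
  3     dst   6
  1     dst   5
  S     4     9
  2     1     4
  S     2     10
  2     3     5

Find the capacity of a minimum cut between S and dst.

Max flow = 10 (via 3 augmenting paths).
In the residual at optimum, the set reachable from S is {2, 3, 4, S}.
Cut edges: 2->1 (cap 4), 3->dst (cap 6). Sum = 10.

10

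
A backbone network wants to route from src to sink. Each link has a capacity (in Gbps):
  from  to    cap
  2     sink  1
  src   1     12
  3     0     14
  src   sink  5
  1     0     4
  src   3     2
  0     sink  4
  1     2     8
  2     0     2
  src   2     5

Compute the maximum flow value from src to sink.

10

Augment src→sink: bottleneck 5. Total 5.
Augment src→2→sink: bottleneck 1. Total 6.
Augment src→3→0→sink: bottleneck 2. Total 8.
Augment src→1→0→sink: bottleneck 2. Total 10.
No augmenting path remains in the residual graph.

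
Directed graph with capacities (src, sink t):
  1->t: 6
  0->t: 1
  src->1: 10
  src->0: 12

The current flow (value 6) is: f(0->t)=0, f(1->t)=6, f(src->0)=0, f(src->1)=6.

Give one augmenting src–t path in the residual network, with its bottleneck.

Residual along src->0->t: src->0: 12, 0->t: 1.
Bottleneck = min = 1.

src->0->t, bottleneck 1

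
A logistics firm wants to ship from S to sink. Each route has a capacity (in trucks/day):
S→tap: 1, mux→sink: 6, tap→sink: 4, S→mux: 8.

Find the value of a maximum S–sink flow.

7

Augment S→tap→sink: bottleneck 1. Total 1.
Augment S→mux→sink: bottleneck 6. Total 7.
No augmenting path remains in the residual graph.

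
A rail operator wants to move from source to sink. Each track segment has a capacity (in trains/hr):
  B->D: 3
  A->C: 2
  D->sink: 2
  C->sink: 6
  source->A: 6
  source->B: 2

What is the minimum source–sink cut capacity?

4

Max flow = 4 (via 2 augmenting paths).
In the residual at optimum, the set reachable from source is {A, source}.
Cut edges: A->C (cap 2), source->B (cap 2). Sum = 4.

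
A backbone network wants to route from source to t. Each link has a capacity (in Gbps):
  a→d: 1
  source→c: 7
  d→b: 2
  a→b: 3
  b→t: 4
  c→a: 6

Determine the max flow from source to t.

4

Augment source→c→a→b→t: bottleneck 3. Total 3.
Augment source→c→a→d→b→t: bottleneck 1. Total 4.
No augmenting path remains in the residual graph.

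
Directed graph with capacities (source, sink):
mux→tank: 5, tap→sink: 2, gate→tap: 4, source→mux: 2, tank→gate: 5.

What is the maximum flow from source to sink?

Augment source→mux→tank→gate→tap→sink: bottleneck 2. Total 2.
No augmenting path remains in the residual graph.

2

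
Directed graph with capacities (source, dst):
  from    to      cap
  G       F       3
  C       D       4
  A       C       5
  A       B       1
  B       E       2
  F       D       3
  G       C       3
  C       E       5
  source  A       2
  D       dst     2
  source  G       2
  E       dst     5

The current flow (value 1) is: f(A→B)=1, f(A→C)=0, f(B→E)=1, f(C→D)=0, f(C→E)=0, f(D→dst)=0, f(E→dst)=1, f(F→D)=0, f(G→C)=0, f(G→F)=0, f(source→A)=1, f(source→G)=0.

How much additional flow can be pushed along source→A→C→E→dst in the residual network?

Residual capacities along the path: source→A: 1, A→C: 5, C→E: 5, E→dst: 4.
Minimum is 1.

1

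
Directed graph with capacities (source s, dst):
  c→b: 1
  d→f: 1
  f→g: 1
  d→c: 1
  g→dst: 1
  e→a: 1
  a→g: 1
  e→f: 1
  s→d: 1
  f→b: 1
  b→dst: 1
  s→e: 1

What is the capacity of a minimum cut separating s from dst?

Max flow = 2 (via 2 augmenting paths).
In the residual at optimum, the set reachable from s is {s}.
Cut edges: s→d (cap 1), s→e (cap 1). Sum = 2.

2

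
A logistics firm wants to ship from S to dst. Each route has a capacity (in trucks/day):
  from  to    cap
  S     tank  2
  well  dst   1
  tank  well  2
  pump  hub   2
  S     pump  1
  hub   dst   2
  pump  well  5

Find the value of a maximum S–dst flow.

Augment S→pump→hub→dst: bottleneck 1. Total 1.
Augment S→tank→well→dst: bottleneck 1. Total 2.
No augmenting path remains in the residual graph.

2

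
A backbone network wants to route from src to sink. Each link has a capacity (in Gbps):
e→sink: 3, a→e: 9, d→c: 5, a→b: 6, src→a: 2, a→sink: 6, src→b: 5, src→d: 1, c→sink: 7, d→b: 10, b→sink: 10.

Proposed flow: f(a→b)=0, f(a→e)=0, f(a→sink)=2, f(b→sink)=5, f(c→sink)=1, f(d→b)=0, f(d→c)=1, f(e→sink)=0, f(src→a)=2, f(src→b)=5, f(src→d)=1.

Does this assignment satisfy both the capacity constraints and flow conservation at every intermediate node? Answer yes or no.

Yes

Every edge has 0 ≤ f(e) ≤ cap(e).
At each intermediate node, inflow equals outflow.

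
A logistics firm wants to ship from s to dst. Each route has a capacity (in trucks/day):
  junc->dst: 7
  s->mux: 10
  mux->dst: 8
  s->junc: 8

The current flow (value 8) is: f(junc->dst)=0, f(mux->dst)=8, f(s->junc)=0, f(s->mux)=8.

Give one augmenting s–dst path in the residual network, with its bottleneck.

s->junc->dst, bottleneck 7

Residual along s->junc->dst: s->junc: 8, junc->dst: 7.
Bottleneck = min = 7.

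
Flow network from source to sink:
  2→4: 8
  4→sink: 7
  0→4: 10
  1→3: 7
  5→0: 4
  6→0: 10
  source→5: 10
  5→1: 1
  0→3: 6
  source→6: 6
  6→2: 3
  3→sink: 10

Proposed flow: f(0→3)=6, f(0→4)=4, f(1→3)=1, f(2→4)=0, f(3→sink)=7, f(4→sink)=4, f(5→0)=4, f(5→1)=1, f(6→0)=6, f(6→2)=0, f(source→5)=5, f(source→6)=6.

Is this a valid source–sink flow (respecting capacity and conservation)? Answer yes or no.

Yes

Every edge has 0 ≤ f(e) ≤ cap(e).
At each intermediate node, inflow equals outflow.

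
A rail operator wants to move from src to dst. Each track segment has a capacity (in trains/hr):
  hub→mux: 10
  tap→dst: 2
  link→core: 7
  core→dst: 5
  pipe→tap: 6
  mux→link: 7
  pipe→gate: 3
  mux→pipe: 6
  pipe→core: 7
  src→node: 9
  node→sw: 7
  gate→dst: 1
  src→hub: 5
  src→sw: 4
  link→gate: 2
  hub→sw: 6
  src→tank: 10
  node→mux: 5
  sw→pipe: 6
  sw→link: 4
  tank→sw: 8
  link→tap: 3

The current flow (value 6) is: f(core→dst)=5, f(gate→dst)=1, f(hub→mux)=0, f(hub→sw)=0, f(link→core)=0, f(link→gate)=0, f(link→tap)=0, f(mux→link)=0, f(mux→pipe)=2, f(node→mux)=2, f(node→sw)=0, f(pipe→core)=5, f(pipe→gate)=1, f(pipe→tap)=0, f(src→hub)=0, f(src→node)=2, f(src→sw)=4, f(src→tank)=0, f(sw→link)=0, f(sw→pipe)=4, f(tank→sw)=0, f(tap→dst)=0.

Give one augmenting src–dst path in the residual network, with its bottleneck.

src→node→mux→pipe→tap→dst, bottleneck 2

Residual along src→node→mux→pipe→tap→dst: src→node: 7, node→mux: 3, mux→pipe: 4, pipe→tap: 6, tap→dst: 2.
Bottleneck = min = 2.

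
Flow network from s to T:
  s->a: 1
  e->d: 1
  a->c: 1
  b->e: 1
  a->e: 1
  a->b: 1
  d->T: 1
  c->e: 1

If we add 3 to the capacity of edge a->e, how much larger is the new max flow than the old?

0

Original max flow = 1.
Edge a->e does not cross the min cut (source side {s}), so extra capacity there cannot help.
New max flow = 1. Increase = 0.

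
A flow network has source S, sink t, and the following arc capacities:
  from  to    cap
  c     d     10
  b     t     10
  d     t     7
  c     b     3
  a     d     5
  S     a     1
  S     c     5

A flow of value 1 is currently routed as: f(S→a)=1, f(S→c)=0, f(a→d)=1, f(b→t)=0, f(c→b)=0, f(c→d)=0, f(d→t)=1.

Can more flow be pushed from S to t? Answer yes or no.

Residual path S→c→d→t has bottleneck 5 > 0.
Pushing 5 along it raises the flow to 6, so the given flow is not maximum.

Yes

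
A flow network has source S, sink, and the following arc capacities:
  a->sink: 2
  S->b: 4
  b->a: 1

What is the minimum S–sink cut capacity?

1

Max flow = 1 (via 1 augmenting path).
In the residual at optimum, the set reachable from S is {S, b}.
Cut edges: b->a (cap 1). Sum = 1.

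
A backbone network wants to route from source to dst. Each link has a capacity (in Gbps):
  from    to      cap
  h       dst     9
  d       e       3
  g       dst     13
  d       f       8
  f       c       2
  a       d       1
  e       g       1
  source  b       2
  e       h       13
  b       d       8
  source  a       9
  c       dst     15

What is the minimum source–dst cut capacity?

Max flow = 3 (via 2 augmenting paths).
In the residual at optimum, the set reachable from source is {a, source}.
Cut edges: source→b (cap 2), a→d (cap 1). Sum = 3.

3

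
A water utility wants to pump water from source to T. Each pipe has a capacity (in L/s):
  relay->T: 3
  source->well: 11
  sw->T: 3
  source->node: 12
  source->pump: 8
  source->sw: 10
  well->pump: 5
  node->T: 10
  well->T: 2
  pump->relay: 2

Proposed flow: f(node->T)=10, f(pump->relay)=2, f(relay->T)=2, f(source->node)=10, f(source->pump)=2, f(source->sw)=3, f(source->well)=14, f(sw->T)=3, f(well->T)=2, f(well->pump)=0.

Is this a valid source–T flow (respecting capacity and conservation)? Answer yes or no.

Capacity violated on source->well: flow 14 > capacity 11.

No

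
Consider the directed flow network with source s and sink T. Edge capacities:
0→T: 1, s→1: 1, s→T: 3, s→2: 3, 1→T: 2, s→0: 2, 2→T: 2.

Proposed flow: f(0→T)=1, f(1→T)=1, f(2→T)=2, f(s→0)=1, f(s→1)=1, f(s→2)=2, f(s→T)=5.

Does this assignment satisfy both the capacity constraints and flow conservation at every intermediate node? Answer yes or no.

No

Capacity violated on s→T: flow 5 > capacity 3.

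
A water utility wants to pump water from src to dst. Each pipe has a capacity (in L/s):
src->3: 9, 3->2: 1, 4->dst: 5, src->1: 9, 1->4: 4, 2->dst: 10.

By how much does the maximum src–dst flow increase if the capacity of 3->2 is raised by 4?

Original max flow = 5.
After raising cap(3->2), augmenting paths through that edge carry 4 more units.
New max flow = 9. Increase = 4.

4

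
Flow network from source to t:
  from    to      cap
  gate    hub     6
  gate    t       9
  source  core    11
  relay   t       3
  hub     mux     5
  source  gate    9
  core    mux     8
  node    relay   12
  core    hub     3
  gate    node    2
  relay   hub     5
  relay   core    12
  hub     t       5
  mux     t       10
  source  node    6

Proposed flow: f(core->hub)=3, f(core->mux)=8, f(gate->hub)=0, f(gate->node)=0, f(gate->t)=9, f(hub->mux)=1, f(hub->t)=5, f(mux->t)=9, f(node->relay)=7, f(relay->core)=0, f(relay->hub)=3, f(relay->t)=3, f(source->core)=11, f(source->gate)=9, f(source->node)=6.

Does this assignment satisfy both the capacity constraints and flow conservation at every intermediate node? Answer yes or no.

No

Conservation fails at node: inflow 6 ≠ outflow 7.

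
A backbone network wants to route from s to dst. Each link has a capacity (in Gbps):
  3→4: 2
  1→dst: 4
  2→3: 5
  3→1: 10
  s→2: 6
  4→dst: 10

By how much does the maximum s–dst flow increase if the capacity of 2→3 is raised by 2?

1

Original max flow = 5.
After raising cap(2→3), augmenting paths through that edge carry 1 more unit.
New max flow = 6. Increase = 1.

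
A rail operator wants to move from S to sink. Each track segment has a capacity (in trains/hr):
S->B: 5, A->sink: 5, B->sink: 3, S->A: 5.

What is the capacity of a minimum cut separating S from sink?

8

Max flow = 8 (via 2 augmenting paths).
In the residual at optimum, the set reachable from S is {B, S}.
Cut edges: S->A (cap 5), B->sink (cap 3). Sum = 8.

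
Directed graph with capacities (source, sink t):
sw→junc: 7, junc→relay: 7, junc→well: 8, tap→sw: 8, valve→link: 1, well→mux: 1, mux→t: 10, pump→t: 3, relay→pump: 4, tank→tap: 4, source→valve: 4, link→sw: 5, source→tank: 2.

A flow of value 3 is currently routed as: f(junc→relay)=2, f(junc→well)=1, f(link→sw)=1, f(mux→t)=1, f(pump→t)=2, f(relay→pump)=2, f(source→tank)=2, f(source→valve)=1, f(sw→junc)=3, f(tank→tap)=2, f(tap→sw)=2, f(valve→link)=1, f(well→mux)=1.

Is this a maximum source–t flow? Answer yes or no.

Yes

Residual reachable from source: {source, valve}; t is not reachable.
Saturated cut: valve→link, source→tank with total capacity 3 = current flow value. Flow is maximum.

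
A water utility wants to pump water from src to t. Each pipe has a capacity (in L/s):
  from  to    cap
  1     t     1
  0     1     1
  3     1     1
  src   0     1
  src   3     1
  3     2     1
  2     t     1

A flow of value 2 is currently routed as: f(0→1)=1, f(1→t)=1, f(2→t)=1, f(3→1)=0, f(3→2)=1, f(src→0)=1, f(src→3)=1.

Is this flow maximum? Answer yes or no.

Residual reachable from src: {src}; t is not reachable.
Saturated cut: src→3, src→0 with total capacity 2 = current flow value. Flow is maximum.

Yes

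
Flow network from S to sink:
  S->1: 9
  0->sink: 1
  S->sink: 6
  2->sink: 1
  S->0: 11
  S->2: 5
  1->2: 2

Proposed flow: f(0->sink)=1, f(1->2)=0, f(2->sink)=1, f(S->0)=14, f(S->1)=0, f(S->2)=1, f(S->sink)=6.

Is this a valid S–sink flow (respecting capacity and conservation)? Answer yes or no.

Capacity violated on S->0: flow 14 > capacity 11.

No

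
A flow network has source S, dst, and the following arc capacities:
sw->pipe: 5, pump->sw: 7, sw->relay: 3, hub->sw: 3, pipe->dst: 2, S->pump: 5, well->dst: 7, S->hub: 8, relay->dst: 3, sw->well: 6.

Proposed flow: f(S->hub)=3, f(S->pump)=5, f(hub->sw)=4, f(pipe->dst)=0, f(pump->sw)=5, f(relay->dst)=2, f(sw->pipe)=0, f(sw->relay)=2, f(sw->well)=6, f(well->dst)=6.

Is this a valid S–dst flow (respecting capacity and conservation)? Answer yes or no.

No

Capacity violated on hub->sw: flow 4 > capacity 3.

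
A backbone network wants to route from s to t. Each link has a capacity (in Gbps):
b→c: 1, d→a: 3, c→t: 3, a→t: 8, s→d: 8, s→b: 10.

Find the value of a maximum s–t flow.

Augment s→b→c→t: bottleneck 1. Total 1.
Augment s→d→a→t: bottleneck 3. Total 4.
No augmenting path remains in the residual graph.

4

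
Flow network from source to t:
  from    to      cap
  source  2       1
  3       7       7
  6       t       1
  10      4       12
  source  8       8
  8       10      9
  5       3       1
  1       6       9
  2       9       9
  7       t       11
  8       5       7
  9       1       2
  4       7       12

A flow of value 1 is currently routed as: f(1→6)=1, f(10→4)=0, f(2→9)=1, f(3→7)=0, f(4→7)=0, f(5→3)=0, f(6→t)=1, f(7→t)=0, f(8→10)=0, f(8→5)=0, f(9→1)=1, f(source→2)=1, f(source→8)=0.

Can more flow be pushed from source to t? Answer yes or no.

Yes

Residual path source→8→10→4→7→t has bottleneck 8 > 0.
Pushing 8 along it raises the flow to 9, so the given flow is not maximum.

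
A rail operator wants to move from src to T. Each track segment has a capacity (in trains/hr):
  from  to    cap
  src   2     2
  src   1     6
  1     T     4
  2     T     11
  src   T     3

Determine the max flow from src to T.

Augment src→T: bottleneck 3. Total 3.
Augment src→2→T: bottleneck 2. Total 5.
Augment src→1→T: bottleneck 4. Total 9.
No augmenting path remains in the residual graph.

9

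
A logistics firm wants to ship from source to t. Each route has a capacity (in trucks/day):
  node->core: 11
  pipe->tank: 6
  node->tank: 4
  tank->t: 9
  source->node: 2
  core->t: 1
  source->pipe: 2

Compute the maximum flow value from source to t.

4

Augment source->node->core->t: bottleneck 1. Total 1.
Augment source->node->tank->t: bottleneck 1. Total 2.
Augment source->pipe->tank->t: bottleneck 2. Total 4.
No augmenting path remains in the residual graph.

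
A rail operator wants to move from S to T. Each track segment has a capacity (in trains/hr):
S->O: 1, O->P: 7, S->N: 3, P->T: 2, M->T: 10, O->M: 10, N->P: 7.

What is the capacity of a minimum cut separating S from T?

3

Max flow = 3 (via 2 augmenting paths).
In the residual at optimum, the set reachable from S is {N, P, S}.
Cut edges: S->O (cap 1), P->T (cap 2). Sum = 3.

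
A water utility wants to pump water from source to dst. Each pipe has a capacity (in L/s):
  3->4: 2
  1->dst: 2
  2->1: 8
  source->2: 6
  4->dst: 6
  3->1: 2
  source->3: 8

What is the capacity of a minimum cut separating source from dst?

4

Max flow = 4 (via 2 augmenting paths).
In the residual at optimum, the set reachable from source is {1, 2, 3, source}.
Cut edges: 3->4 (cap 2), 1->dst (cap 2). Sum = 4.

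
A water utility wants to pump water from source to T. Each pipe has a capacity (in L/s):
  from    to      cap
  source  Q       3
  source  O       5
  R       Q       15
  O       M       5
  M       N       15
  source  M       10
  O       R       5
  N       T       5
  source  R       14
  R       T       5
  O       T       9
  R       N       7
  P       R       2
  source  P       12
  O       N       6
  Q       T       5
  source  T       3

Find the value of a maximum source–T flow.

Augment source->T: bottleneck 3. Total 3.
Augment source->O->T: bottleneck 5. Total 8.
Augment source->R->T: bottleneck 5. Total 13.
Augment source->Q->T: bottleneck 3. Total 16.
Augment source->M->N->T: bottleneck 5. Total 21.
Augment source->R->Q->T: bottleneck 2. Total 23.
No augmenting path remains in the residual graph.

23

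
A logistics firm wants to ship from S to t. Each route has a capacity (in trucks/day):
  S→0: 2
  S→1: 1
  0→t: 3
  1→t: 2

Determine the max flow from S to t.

3

Augment S→0→t: bottleneck 2. Total 2.
Augment S→1→t: bottleneck 1. Total 3.
No augmenting path remains in the residual graph.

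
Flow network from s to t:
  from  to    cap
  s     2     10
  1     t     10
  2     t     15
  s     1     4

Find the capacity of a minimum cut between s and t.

Max flow = 14 (via 2 augmenting paths).
In the residual at optimum, the set reachable from s is {s}.
Cut edges: s→1 (cap 4), s→2 (cap 10). Sum = 14.

14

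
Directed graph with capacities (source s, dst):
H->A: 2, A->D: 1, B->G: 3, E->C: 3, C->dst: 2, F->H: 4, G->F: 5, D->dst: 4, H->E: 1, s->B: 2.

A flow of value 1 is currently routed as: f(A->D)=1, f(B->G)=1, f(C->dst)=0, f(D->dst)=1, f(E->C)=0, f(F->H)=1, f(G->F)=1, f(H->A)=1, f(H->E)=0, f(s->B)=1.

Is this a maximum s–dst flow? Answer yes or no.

Residual path s->B->G->F->H->E->C->dst has bottleneck 1 > 0.
Pushing 1 along it raises the flow to 2, so the given flow is not maximum.

No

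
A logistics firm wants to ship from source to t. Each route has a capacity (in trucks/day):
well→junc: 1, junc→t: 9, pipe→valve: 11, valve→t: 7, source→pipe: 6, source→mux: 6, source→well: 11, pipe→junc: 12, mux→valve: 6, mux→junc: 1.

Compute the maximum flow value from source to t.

13

Augment source→pipe→valve→t: bottleneck 6. Total 6.
Augment source→mux→valve→t: bottleneck 1. Total 7.
Augment source→mux→junc→t: bottleneck 1. Total 8.
Augment source→well→junc→t: bottleneck 1. Total 9.
Augment source→mux→valve→pipe→junc→t: bottleneck 4. Total 13.
No augmenting path remains in the residual graph.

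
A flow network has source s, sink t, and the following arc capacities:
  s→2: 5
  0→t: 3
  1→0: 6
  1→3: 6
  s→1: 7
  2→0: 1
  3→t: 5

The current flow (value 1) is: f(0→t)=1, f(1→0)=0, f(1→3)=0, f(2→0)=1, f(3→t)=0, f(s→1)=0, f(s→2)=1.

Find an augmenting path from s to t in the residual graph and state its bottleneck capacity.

Residual along s→1→0→t: s→1: 7, 1→0: 6, 0→t: 2.
Bottleneck = min = 2.

s→1→0→t, bottleneck 2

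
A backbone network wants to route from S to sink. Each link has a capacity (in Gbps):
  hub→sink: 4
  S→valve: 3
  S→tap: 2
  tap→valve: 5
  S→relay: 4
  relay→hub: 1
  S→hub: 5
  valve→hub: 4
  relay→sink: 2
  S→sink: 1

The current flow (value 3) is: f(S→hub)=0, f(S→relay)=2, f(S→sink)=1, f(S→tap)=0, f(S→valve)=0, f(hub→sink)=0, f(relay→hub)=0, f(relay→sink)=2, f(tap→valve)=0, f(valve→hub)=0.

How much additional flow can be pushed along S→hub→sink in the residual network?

Residual capacities along the path: S→hub: 5, hub→sink: 4.
Minimum is 4.

4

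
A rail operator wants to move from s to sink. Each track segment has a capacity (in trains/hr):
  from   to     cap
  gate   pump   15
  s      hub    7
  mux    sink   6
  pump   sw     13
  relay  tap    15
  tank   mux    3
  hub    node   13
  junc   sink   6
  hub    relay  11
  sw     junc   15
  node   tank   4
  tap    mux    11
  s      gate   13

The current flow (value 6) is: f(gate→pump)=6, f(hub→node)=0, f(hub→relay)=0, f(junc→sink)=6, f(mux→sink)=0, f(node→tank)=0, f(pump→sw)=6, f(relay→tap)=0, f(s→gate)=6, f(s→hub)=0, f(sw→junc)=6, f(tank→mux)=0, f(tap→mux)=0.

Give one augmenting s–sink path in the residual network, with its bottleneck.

Residual along s→hub→relay→tap→mux→sink: s→hub: 7, hub→relay: 11, relay→tap: 15, tap→mux: 11, mux→sink: 6.
Bottleneck = min = 6.

s→hub→relay→tap→mux→sink, bottleneck 6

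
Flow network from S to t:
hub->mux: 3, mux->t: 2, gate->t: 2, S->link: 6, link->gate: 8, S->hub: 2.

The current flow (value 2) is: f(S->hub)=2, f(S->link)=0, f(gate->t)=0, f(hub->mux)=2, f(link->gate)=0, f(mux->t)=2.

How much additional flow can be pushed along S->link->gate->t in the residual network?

2

Residual capacities along the path: S->link: 6, link->gate: 8, gate->t: 2.
Minimum is 2.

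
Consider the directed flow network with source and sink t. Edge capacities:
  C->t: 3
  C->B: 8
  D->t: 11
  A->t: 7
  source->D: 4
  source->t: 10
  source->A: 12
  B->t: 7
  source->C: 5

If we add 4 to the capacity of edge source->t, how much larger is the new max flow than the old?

Original max flow = 26.
After raising cap(source->t), augmenting paths through that edge carry 4 more units.
New max flow = 30. Increase = 4.

4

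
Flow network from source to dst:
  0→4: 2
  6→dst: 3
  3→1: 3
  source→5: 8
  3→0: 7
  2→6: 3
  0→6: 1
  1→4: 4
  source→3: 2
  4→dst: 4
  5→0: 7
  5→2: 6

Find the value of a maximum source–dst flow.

7

Augment source→5→2→6→dst: bottleneck 3. Total 3.
Augment source→5→0→4→dst: bottleneck 2. Total 5.
Augment source→3→1→4→dst: bottleneck 2. Total 7.
No augmenting path remains in the residual graph.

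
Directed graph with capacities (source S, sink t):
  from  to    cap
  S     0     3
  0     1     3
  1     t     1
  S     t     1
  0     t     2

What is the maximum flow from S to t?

4

Augment S->t: bottleneck 1. Total 1.
Augment S->0->t: bottleneck 2. Total 3.
Augment S->0->1->t: bottleneck 1. Total 4.
No augmenting path remains in the residual graph.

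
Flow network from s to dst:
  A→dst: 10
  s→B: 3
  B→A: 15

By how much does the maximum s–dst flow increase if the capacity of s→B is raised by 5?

5

Original max flow = 3.
After raising cap(s→B), augmenting paths through that edge carry 5 more units.
New max flow = 8. Increase = 5.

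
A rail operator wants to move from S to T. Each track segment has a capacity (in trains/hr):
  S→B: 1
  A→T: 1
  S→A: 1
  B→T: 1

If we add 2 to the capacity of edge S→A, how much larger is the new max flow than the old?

0

Original max flow = 2.
Even with extra capacity on S→A, another cut of capacity 2 remains binding.
New max flow = 2. Increase = 0.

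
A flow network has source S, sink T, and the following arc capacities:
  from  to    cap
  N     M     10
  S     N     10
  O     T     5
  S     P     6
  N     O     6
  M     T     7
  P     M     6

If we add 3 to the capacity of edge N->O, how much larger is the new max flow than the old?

0

Original max flow = 12.
Edge N->O does not cross the min cut (source side {M, N, O, P, S}), so extra capacity there cannot help.
New max flow = 12. Increase = 0.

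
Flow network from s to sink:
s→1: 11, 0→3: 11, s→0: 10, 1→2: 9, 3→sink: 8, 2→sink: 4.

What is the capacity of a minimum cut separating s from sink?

Max flow = 12 (via 2 augmenting paths).
In the residual at optimum, the set reachable from s is {0, 1, 2, 3, s}.
Cut edges: 2→sink (cap 4), 3→sink (cap 8). Sum = 12.

12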